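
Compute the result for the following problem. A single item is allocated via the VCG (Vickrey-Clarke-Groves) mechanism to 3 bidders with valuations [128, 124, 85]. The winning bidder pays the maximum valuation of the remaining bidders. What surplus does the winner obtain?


Step 1: The winner is the agent with the highest value: agent 0 with value 128
Step 2: Values of other agents: [124, 85]
Step 3: VCG payment = max of others' values = 124
Step 4: Surplus = 128 - 124 = 4

4


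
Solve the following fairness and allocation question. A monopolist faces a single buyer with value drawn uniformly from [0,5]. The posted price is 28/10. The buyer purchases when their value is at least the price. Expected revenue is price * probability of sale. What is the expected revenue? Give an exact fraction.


Step 1: Posted price r = 14/5, value support [0,5]
Step 2: P(v >= r) = (5 - 14/5)/5 = 11/25
Step 3: Expected revenue = r * P(v >= r) = 14/5 * 11/25
Step 4: Revenue = 154/125

154/125


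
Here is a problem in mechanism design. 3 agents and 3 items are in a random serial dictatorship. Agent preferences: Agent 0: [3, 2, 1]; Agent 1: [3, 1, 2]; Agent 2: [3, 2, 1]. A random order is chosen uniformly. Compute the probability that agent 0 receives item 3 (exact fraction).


Step 1: Agent 0 wants item 3
Step 2: There are 6 possible orderings of agents
Step 3: In 2 orderings, agent 0 gets item 3
Step 4: Probability = 2/6 = 1/3

1/3


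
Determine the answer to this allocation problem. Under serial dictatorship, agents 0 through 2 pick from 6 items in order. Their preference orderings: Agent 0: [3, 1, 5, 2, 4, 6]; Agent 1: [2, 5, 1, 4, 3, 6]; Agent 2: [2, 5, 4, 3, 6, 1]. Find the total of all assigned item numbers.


Step 1: Agent 0 picks item 3
Step 2: Agent 1 picks item 2
Step 3: Agent 2 picks item 5
Step 4: Sum = 3 + 2 + 5 = 10

10


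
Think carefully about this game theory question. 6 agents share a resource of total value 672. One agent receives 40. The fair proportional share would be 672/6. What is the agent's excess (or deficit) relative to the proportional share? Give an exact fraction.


Step 1: Proportional share = 672/6 = 112
Step 2: Agent's actual allocation = 40
Step 3: Excess = 40 - 112 = -72

-72


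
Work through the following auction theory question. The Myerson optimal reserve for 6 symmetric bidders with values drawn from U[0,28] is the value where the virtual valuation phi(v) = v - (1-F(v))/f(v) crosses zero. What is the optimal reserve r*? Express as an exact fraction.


Step 1: For U[0,28], F(v) = v/28 and f(v) = 1/28
Step 2: phi(v) = v - (1 - v/28)/(1/28) = v - (28 - v) = 2v - 28
Step 3: Set phi(r*) = 0: 2r* - 28 = 0
Step 4: r* = 28/2 = 14 (the number of bidders n = 6 does not enter)

14


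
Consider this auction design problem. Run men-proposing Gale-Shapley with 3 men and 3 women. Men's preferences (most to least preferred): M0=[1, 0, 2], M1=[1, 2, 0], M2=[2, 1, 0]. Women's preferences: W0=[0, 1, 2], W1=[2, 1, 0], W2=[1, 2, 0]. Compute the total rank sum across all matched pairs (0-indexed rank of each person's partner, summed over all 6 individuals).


Step 1: Run Gale-Shapley (men propose, women hold best offer):
  M0 proposes to W1; she accepts
  M1 proposes to W1; she switches from M0
  M2 proposes to W2; she accepts
  M0 proposes to W0; she accepts
Step 2: Final matching: W0-M0, W1-M1, W2-M2
Step 3: 0-indexed ranks (man's rank of his match, then woman's): 1 + 0 + 0 + 1 + 0 + 1
Step 4: Total rank sum = 3

3


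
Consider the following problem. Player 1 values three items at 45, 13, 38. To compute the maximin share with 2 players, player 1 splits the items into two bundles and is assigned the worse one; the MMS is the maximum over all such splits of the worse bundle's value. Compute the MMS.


Step 1: Item values = 45, 13, 38
Step 2: Enumerate all 2-bundle partitions and take the smaller bundle:
  Partition 1: {45} vs {13,38} -> bundles 45, 51; min = 45
  Partition 2: {13} vs {45,38} -> bundles 13, 83; min = 13
  Partition 3: {38} vs {45,13} -> bundles 38, 58; min = 38
Step 3: MMS = max(45, 13, 38) = 45

45


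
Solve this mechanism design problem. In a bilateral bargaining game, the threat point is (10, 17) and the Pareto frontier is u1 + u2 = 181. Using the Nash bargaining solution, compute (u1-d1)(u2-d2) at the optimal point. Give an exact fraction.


Step 1: The Nash solution splits surplus symmetrically above the disagreement point
Step 2: u1 = (total + d1 - d2)/2 = (181 + 10 - 17)/2 = 87
Step 3: u2 = (total - d1 + d2)/2 = (181 - 10 + 17)/2 = 94
Step 4: Nash product = (87 - 10) * (94 - 17)
Step 5: = 77 * 77 = 5929

5929


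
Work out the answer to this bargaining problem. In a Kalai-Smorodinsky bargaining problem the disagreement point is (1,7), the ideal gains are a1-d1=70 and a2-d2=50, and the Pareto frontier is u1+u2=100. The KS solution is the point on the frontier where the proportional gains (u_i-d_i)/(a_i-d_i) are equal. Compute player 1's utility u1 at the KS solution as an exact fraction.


Step 1: At the KS point, (u1-d1)/r1 = (u2-d2)/r2 = t and u1+u2 = 100
Step 2: u1 = d1 + r1*t and u2 = d2 + r2*t, so (d1 + r1*t) + (d2 + r2*t) = 100
Step 3: t = (100 - 1 - 7)/(70 + 50) = 92/120 = 23/30
Step 4: u1 = d1 + r1*t = 1 + 70 * 23/30 = 164/3
Step 5: (Check: u2 = d2 + r2*t = 136/3; u1+u2 = 164/3 + 136/3 = 100, on the frontier.)

164/3


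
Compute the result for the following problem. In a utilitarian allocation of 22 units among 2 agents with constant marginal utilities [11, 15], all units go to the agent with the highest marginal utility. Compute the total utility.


Step 1: The marginal utilities are [11, 15]
Step 2: The highest marginal utility is 15
Step 3: All 22 units go to that agent
Step 4: Total utility = 15 * 22 = 330

330


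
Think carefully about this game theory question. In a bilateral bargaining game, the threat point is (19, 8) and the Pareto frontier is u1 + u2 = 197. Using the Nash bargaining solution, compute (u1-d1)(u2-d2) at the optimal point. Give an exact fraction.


Step 1: The Nash solution splits surplus symmetrically above the disagreement point
Step 2: u1 = (total + d1 - d2)/2 = (197 + 19 - 8)/2 = 104
Step 3: u2 = (total - d1 + d2)/2 = (197 - 19 + 8)/2 = 93
Step 4: Nash product = (104 - 19) * (93 - 8)
Step 5: = 85 * 85 = 7225

7225


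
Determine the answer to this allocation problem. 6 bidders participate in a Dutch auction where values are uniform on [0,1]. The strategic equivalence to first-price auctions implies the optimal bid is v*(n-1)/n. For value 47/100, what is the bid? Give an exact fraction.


Step 1: Dutch auctions are strategically equivalent to first-price auctions
Step 2: The equilibrium bid is b(v) = v*(n-1)/n
Step 3: b = 47/100 * 5/6
Step 4: b = 47/120

47/120


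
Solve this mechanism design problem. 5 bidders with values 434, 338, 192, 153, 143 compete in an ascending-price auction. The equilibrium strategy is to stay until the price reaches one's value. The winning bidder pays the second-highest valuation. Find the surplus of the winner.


Step 1: Identify the highest value: 434
Step 2: Identify the second-highest value: 338
Step 3: The final price = second-highest value = 338
Step 4: Surplus = 434 - 338 = 96

96


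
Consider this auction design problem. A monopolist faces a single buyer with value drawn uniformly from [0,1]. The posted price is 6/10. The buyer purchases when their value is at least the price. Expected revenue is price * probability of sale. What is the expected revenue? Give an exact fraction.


Step 1: Posted price r = 3/5, value support [0,1]
Step 2: P(v >= r) = (1 - 3/5)/1 = 2/5
Step 3: Expected revenue = r * P(v >= r) = 3/5 * 2/5
Step 4: Revenue = 6/25

6/25


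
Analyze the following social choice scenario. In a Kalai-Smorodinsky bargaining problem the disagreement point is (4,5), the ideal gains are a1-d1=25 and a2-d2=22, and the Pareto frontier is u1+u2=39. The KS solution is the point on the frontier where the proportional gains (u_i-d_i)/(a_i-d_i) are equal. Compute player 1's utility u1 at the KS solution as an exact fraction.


Step 1: At the KS point, (u1-d1)/r1 = (u2-d2)/r2 = t and u1+u2 = 39
Step 2: u1 = d1 + r1*t and u2 = d2 + r2*t, so (d1 + r1*t) + (d2 + r2*t) = 39
Step 3: t = (39 - 4 - 5)/(25 + 22) = 30/47
Step 4: u1 = d1 + r1*t = 4 + 25 * 30/47 = 938/47
Step 5: (Check: u2 = d2 + r2*t = 895/47; u1+u2 = 938/47 + 895/47 = 39, on the frontier.)

938/47


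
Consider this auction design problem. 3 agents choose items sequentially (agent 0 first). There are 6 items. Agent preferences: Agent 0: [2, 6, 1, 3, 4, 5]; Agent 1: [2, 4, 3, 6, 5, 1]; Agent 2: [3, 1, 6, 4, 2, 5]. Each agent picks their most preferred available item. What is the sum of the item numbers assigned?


Step 1: Agent 0 picks item 2
Step 2: Agent 1 picks item 4
Step 3: Agent 2 picks item 3
Step 4: Sum = 2 + 4 + 3 = 9

9


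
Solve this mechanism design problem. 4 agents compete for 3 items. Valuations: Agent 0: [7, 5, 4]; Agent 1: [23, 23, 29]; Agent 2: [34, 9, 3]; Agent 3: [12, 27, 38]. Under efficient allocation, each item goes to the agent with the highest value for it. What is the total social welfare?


Step 1: For each item, find the maximum value among all agents.
Step 2: Item 0 -> Agent 2 (value 34)
Step 3: Item 1 -> Agent 3 (value 27)
Step 4: Item 2 -> Agent 3 (value 38)
Step 5: Total welfare = 34 + 27 + 38 = 99

99


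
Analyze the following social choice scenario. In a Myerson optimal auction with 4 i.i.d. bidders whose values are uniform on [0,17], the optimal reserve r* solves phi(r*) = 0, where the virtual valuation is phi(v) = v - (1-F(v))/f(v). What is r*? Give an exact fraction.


Step 1: For U[0,17], F(v) = v/17 and f(v) = 1/17
Step 2: phi(v) = v - (1 - v/17)/(1/17) = v - (17 - v) = 2v - 17
Step 3: Set phi(r*) = 0: 2r* - 17 = 0
Step 4: r* = 17/2 (the number of bidders n = 4 does not enter)

17/2


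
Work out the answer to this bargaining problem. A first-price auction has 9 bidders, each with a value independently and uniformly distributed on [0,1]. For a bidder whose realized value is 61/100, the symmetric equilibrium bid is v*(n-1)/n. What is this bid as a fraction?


Step 1: The symmetric BNE bidding function is b(v) = v * (n-1) / n
Step 2: Substitute v = 61/100 and n = 9
Step 3: b = 61/100 * 8/9
Step 4: b = 122/225

122/225


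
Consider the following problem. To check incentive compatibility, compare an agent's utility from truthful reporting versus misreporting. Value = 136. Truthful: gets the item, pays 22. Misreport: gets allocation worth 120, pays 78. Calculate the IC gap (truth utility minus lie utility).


Step 1: U(truth) = value - payment = 136 - 22 = 114
Step 2: U(lie) = allocation - payment = 120 - 78 = 42
Step 3: IC gap = 114 - 42 = 72

72


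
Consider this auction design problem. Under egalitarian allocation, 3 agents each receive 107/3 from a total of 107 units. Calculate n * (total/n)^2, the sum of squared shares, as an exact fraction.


Step 1: Each agent's share = 107/3
Step 2: Square of each share = (107/3)^2 = 11449/9
Step 3: Sum of squares = 3 * 11449/9 = 11449/3

11449/3


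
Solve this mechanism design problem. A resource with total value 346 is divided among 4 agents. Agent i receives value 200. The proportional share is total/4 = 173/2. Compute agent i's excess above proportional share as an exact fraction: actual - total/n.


Step 1: Proportional share = 346/4 = 173/2
Step 2: Agent's actual allocation = 200
Step 3: Excess = 200 - 173/2 = 227/2

227/2


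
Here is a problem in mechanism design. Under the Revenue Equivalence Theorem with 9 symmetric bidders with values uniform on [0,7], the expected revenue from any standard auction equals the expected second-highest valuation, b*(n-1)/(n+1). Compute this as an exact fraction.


Step 1: By Revenue Equivalence, expected revenue = b*(n-1)/(n+1)
Step 2: Substituting n = 9, b = 7
Step 3: Revenue = 7*(9-1)/(9+1) = 7*8/10
Step 4: Revenue = 56/10 = 28/5

28/5


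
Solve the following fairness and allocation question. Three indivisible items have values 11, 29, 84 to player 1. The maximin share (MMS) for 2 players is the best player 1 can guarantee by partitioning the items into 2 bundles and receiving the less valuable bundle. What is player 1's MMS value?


Step 1: Item values = 11, 29, 84
Step 2: Enumerate all 2-bundle partitions and take the smaller bundle:
  Partition 1: {11} vs {29,84} -> bundles 11, 113; min = 11
  Partition 2: {29} vs {11,84} -> bundles 29, 95; min = 29
  Partition 3: {84} vs {11,29} -> bundles 84, 40; min = 40
Step 3: MMS = max(11, 29, 40) = 40

40


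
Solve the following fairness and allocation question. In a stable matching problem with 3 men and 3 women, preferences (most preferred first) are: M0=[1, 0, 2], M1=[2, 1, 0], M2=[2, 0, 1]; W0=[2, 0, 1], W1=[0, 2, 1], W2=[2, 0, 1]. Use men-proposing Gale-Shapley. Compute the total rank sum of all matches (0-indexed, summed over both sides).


Step 1: Run Gale-Shapley (men propose, women hold best offer):
  M0 proposes to W1; she accepts
  M1 proposes to W2; she accepts
  M2 proposes to W2; she switches from M1
  M1 proposes to W1; rejected
  M1 proposes to W0; she accepts
Step 2: Final matching: W0-M1, W1-M0, W2-M2
Step 3: 0-indexed ranks (man's rank of his match, then woman's): 2 + 2 + 0 + 0 + 0 + 0
Step 4: Total rank sum = 4

4


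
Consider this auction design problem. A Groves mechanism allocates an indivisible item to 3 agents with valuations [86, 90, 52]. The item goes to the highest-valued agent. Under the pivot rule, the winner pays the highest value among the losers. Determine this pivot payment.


Step 1: The efficient winner is agent 1 with value 90
Step 2: Other agents' values: [86, 52]
Step 3: Pivot payment = max(others) = 86
Step 4: The winner pays 86

86


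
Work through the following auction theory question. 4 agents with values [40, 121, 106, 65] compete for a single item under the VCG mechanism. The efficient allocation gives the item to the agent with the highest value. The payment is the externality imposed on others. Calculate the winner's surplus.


Step 1: The winner is the agent with the highest value: agent 1 with value 121
Step 2: Values of other agents: [40, 106, 65]
Step 3: VCG payment = max of others' values = 106
Step 4: Surplus = 121 - 106 = 15

15


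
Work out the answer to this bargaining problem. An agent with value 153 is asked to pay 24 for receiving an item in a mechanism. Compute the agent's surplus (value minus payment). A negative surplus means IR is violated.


Step 1: Surplus = value - payment = 153 - 24 = 129
Step 2: IR is satisfied (surplus >= 0)

129


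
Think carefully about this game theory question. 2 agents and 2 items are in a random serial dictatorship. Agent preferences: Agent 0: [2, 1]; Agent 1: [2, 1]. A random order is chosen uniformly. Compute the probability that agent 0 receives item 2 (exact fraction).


Step 1: Agent 0 wants item 2
Step 2: There are 2 possible orderings of agents
Step 3: In 1 orderings, agent 0 gets item 2
Step 4: Probability = 1/2

1/2


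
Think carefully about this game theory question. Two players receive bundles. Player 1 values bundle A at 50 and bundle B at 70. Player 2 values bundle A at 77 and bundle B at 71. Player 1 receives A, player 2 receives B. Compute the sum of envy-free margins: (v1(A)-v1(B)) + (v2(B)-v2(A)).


Step 1: Player 1's margin = v1(A) - v1(B) = 50 - 70 = -20
Step 2: Player 2's margin = v2(B) - v2(A) = 71 - 77 = -6
Step 3: Total margin = -20 + -6 = -26

-26


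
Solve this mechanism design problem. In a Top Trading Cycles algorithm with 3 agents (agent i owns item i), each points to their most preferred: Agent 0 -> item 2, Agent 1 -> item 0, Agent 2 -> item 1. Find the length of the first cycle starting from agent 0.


Step 1: Trace the pointer graph from agent 0: 0 -> 2 -> 1 -> 0
Step 2: A cycle is detected when we revisit agent 0
Step 3: The cycle is: 0 -> 2 -> 1 -> 0
Step 4: Cycle length = 3

3


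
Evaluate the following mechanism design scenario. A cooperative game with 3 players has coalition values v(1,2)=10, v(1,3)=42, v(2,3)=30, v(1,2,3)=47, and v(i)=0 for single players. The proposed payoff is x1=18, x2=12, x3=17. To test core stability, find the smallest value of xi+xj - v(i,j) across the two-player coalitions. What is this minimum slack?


Step 1: Slack for coalition (1,2): x1+x2 - v12 = 30 - 10 = 20
Step 2: Slack for coalition (1,3): x1+x3 - v13 = 35 - 42 = -7
Step 3: Slack for coalition (2,3): x2+x3 - v23 = 29 - 30 = -1
Step 4: Minimum slack = min(20, -7, -1) = -7, attained by (1,3); coalition (1,3) can block (slack < 0), so the allocation is not in the core

-7


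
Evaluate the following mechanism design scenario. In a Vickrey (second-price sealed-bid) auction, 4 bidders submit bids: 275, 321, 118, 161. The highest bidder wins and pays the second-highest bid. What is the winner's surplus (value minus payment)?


Step 1: Sort bids in descending order: 321, 275, 161, 118
Step 2: The winning bid is the highest: 321
Step 3: The payment equals the second-highest bid: 275
Step 4: Surplus = winner's bid - payment = 321 - 275 = 46

46


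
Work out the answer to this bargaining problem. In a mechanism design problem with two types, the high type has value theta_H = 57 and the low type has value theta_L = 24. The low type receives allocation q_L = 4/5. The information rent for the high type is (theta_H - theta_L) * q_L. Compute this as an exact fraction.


Step 1: theta_H - theta_L = 57 - 24 = 33
Step 2: Information rent = (theta_H - theta_L) * q_L
Step 3: = 33 * 4/5
Step 4: = 132/5

132/5


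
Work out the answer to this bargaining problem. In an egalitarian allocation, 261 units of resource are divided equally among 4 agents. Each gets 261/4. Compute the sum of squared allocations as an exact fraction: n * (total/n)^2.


Step 1: Each agent's share = 261/4
Step 2: Square of each share = (261/4)^2 = 68121/16
Step 3: Sum of squares = 4 * 68121/16 = 68121/4

68121/4


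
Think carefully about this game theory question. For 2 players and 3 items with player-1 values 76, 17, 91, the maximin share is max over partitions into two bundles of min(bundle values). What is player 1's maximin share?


Step 1: Item values = 76, 17, 91
Step 2: Enumerate all 2-bundle partitions and take the smaller bundle:
  Partition 1: {76} vs {17,91} -> bundles 76, 108; min = 76
  Partition 2: {17} vs {76,91} -> bundles 17, 167; min = 17
  Partition 3: {91} vs {76,17} -> bundles 91, 93; min = 91
Step 3: MMS = max(76, 17, 91) = 91

91


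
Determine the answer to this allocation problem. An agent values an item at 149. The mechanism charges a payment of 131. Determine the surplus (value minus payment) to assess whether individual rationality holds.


Step 1: Surplus = value - payment = 149 - 131 = 18
Step 2: IR is satisfied (surplus >= 0)

18


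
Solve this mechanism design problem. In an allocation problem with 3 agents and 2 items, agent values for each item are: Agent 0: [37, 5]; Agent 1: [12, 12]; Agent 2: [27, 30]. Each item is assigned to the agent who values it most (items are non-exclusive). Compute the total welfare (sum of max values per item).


Step 1: For each item, find the maximum value among all agents.
Step 2: Item 0 -> Agent 0 (value 37)
Step 3: Item 1 -> Agent 2 (value 30)
Step 4: Total welfare = 37 + 30 = 67

67


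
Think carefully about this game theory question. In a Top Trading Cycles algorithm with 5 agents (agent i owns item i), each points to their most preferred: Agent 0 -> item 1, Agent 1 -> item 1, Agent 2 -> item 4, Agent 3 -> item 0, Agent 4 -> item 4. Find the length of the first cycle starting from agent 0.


Step 1: Trace the pointer graph from agent 0: 0 -> 1 -> 1
Step 2: A cycle is detected when we revisit agent 1
Step 3: The cycle is: 1 -> 1
Step 4: Cycle length = 1

1


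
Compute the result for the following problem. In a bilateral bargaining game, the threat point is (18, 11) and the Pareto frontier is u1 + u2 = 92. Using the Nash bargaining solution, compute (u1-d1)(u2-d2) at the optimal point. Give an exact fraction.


Step 1: The Nash solution splits surplus symmetrically above the disagreement point
Step 2: u1 = (total + d1 - d2)/2 = (92 + 18 - 11)/2 = 99/2
Step 3: u2 = (total - d1 + d2)/2 = (92 - 18 + 11)/2 = 85/2
Step 4: Nash product = (99/2 - 18) * (85/2 - 11)
Step 5: = 63/2 * 63/2 = 3969/4

3969/4


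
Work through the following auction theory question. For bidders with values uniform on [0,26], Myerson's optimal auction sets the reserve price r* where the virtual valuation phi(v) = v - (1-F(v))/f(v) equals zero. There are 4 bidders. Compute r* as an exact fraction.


Step 1: For U[0,26], F(v) = v/26 and f(v) = 1/26
Step 2: phi(v) = v - (1 - v/26)/(1/26) = v - (26 - v) = 2v - 26
Step 3: Set phi(r*) = 0: 2r* - 26 = 0
Step 4: r* = 26/2 = 13 (the number of bidders n = 4 does not enter)

13


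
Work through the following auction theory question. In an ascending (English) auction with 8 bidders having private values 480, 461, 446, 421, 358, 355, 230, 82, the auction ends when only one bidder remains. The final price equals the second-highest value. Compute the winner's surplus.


Step 1: Identify the highest value: 480
Step 2: Identify the second-highest value: 461
Step 3: The final price = second-highest value = 461
Step 4: Surplus = 480 - 461 = 19

19


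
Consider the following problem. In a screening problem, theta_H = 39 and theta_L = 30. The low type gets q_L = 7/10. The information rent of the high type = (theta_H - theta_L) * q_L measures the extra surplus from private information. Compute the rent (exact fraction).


Step 1: theta_H - theta_L = 39 - 30 = 9
Step 2: Information rent = (theta_H - theta_L) * q_L
Step 3: = 9 * 7/10
Step 4: = 63/10

63/10


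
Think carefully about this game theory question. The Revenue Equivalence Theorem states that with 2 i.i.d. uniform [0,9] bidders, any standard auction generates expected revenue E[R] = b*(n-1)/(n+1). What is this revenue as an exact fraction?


Step 1: By Revenue Equivalence, expected revenue = b*(n-1)/(n+1)
Step 2: Substituting n = 2, b = 9
Step 3: Revenue = 9*(2-1)/(2+1) = 9*1/3
Step 4: Revenue = 9/3 = 3

3


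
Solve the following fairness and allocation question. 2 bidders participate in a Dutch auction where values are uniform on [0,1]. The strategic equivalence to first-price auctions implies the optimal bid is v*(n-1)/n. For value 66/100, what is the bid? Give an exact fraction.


Step 1: Dutch auctions are strategically equivalent to first-price auctions
Step 2: The equilibrium bid is b(v) = v*(n-1)/n
Step 3: b = 33/50 * 1/2
Step 4: b = 33/100

33/100


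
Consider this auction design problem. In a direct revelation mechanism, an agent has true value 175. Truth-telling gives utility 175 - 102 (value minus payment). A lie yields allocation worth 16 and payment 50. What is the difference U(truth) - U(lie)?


Step 1: U(truth) = value - payment = 175 - 102 = 73
Step 2: U(lie) = allocation - payment = 16 - 50 = -34
Step 3: IC gap = 73 - (-34) = 107

107


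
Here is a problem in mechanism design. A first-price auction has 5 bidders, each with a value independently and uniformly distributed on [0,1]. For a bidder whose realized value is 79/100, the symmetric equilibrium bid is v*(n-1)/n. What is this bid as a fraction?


Step 1: The symmetric BNE bidding function is b(v) = v * (n-1) / n
Step 2: Substitute v = 79/100 and n = 5
Step 3: b = 79/100 * 4/5
Step 4: b = 79/125

79/125


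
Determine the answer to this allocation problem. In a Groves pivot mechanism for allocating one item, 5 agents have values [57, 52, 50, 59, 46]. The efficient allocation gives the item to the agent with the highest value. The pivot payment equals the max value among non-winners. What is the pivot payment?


Step 1: The efficient winner is agent 3 with value 59
Step 2: Other agents' values: [57, 52, 50, 46]
Step 3: Pivot payment = max(others) = 57
Step 4: The winner pays 57

57


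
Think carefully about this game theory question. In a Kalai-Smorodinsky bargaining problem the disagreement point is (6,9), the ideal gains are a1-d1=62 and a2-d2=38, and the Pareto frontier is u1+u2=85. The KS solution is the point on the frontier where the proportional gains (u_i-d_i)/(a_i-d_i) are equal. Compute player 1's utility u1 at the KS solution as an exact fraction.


Step 1: At the KS point, (u1-d1)/r1 = (u2-d2)/r2 = t and u1+u2 = 85
Step 2: u1 = d1 + r1*t and u2 = d2 + r2*t, so (d1 + r1*t) + (d2 + r2*t) = 85
Step 3: t = (85 - 6 - 9)/(62 + 38) = 70/100 = 7/10
Step 4: u1 = d1 + r1*t = 6 + 62 * 7/10 = 247/5
Step 5: (Check: u2 = d2 + r2*t = 178/5; u1+u2 = 247/5 + 178/5 = 85, on the frontier.)

247/5


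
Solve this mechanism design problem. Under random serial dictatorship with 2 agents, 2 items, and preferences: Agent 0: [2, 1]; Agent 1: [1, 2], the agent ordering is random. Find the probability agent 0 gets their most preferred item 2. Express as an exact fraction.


Step 1: Agent 0 wants item 2
Step 2: There are 2 possible orderings of agents
Step 3: In 2 orderings, agent 0 gets item 2
Step 4: Probability = 2/2 = 1

1


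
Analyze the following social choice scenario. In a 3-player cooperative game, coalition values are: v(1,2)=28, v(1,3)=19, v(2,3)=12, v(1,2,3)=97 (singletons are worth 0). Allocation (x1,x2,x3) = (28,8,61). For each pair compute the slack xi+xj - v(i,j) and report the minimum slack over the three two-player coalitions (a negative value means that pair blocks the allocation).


Step 1: Slack for coalition (1,2): x1+x2 - v12 = 36 - 28 = 8
Step 2: Slack for coalition (1,3): x1+x3 - v13 = 89 - 19 = 70
Step 3: Slack for coalition (2,3): x2+x3 - v23 = 69 - 12 = 57
Step 4: Minimum slack = min(8, 70, 57) = 8, attained by (1,2); no pair can gain by deviating, so the allocation is in the core

8


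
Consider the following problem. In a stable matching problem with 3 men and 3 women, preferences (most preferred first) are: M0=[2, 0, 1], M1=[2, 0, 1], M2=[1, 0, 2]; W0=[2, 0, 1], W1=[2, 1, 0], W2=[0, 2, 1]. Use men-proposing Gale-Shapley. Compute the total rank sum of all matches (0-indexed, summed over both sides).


Step 1: Run Gale-Shapley (men propose, women hold best offer):
  M0 proposes to W2; she accepts
  M1 proposes to W2; rejected
  M1 proposes to W0; she accepts
  M2 proposes to W1; she accepts
Step 2: Final matching: W0-M1, W1-M2, W2-M0
Step 3: 0-indexed ranks (man's rank of his match, then woman's): 1 + 2 + 0 + 0 + 0 + 0
Step 4: Total rank sum = 3

3


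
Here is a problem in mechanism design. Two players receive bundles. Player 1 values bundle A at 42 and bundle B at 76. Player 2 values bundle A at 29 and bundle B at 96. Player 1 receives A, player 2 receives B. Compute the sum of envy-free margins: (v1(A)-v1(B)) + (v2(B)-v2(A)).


Step 1: Player 1's margin = v1(A) - v1(B) = 42 - 76 = -34
Step 2: Player 2's margin = v2(B) - v2(A) = 96 - 29 = 67
Step 3: Total margin = -34 + 67 = 33

33


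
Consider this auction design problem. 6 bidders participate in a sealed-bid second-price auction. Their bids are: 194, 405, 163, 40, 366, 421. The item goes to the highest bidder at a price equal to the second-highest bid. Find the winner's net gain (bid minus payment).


Step 1: Sort bids in descending order: 421, 405, 366, 194, 163, 40
Step 2: The winning bid is the highest: 421
Step 3: The payment equals the second-highest bid: 405
Step 4: Surplus = winner's bid - payment = 421 - 405 = 16

16


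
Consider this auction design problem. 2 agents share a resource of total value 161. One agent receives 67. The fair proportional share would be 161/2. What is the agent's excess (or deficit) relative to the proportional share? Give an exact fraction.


Step 1: Proportional share = 161/2
Step 2: Agent's actual allocation = 67
Step 3: Excess = 67 - 161/2 = -27/2

-27/2


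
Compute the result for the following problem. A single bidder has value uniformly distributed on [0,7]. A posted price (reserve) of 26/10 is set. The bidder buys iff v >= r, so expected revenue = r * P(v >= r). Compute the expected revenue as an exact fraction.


Step 1: Posted price r = 13/5, value support [0,7]
Step 2: P(v >= r) = (7 - 13/5)/7 = 22/35
Step 3: Expected revenue = r * P(v >= r) = 13/5 * 22/35
Step 4: Revenue = 286/175

286/175


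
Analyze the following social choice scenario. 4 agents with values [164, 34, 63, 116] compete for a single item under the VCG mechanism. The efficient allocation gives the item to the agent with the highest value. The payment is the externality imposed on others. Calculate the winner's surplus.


Step 1: The winner is the agent with the highest value: agent 0 with value 164
Step 2: Values of other agents: [34, 63, 116]
Step 3: VCG payment = max of others' values = 116
Step 4: Surplus = 164 - 116 = 48

48


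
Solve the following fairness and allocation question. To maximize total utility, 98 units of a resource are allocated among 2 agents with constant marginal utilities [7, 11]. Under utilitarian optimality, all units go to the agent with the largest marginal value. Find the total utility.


Step 1: The marginal utilities are [7, 11]
Step 2: The highest marginal utility is 11
Step 3: All 98 units go to that agent
Step 4: Total utility = 11 * 98 = 1078

1078


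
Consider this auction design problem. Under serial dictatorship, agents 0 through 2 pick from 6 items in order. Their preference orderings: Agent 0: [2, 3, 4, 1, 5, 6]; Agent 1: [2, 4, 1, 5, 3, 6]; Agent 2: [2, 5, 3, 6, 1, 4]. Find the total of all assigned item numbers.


Step 1: Agent 0 picks item 2
Step 2: Agent 1 picks item 4
Step 3: Agent 2 picks item 5
Step 4: Sum = 2 + 4 + 5 = 11

11


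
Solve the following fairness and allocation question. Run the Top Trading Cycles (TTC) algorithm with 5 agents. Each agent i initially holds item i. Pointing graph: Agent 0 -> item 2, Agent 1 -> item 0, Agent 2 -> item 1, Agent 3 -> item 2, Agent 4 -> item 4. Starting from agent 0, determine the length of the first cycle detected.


Step 1: Trace the pointer graph from agent 0: 0 -> 2 -> 1 -> 0
Step 2: A cycle is detected when we revisit agent 0
Step 3: The cycle is: 0 -> 2 -> 1 -> 0
Step 4: Cycle length = 3

3


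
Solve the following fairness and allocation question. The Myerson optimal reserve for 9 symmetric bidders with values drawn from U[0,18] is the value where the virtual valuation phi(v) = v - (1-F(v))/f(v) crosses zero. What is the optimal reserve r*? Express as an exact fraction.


Step 1: For U[0,18], F(v) = v/18 and f(v) = 1/18
Step 2: phi(v) = v - (1 - v/18)/(1/18) = v - (18 - v) = 2v - 18
Step 3: Set phi(r*) = 0: 2r* - 18 = 0
Step 4: r* = 18/2 = 9 (the number of bidders n = 9 does not enter)

9


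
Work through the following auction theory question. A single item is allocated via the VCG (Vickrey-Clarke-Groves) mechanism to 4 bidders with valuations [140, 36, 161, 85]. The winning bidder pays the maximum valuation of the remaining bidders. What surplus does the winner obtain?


Step 1: The winner is the agent with the highest value: agent 2 with value 161
Step 2: Values of other agents: [140, 36, 85]
Step 3: VCG payment = max of others' values = 140
Step 4: Surplus = 161 - 140 = 21

21


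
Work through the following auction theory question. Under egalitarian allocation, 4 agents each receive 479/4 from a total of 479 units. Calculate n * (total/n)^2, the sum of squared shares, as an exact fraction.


Step 1: Each agent's share = 479/4
Step 2: Square of each share = (479/4)^2 = 229441/16
Step 3: Sum of squares = 4 * 229441/16 = 229441/4

229441/4


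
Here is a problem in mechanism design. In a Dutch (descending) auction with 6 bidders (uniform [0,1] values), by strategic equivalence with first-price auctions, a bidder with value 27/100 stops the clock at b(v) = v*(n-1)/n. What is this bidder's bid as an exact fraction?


Step 1: Dutch auctions are strategically equivalent to first-price auctions
Step 2: The equilibrium bid is b(v) = v*(n-1)/n
Step 3: b = 27/100 * 5/6
Step 4: b = 9/40

9/40


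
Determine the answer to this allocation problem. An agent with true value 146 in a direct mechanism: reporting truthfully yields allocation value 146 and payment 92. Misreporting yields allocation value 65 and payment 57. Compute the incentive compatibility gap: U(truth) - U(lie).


Step 1: U(truth) = value - payment = 146 - 92 = 54
Step 2: U(lie) = allocation - payment = 65 - 57 = 8
Step 3: IC gap = 54 - 8 = 46

46


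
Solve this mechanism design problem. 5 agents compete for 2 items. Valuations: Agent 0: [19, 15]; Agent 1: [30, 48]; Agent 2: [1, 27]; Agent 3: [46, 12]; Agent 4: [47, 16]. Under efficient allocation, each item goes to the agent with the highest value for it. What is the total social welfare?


Step 1: For each item, find the maximum value among all agents.
Step 2: Item 0 -> Agent 4 (value 47)
Step 3: Item 1 -> Agent 1 (value 48)
Step 4: Total welfare = 47 + 48 = 95

95


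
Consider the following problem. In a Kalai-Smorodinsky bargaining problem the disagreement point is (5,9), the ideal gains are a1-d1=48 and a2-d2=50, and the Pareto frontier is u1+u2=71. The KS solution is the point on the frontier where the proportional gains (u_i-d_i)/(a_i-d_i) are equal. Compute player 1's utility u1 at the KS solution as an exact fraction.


Step 1: At the KS point, (u1-d1)/r1 = (u2-d2)/r2 = t and u1+u2 = 71
Step 2: u1 = d1 + r1*t and u2 = d2 + r2*t, so (d1 + r1*t) + (d2 + r2*t) = 71
Step 3: t = (71 - 5 - 9)/(48 + 50) = 57/98
Step 4: u1 = d1 + r1*t = 5 + 48 * 57/98 = 1613/49
Step 5: (Check: u2 = d2 + r2*t = 1866/49; u1+u2 = 1613/49 + 1866/49 = 71, on the frontier.)

1613/49


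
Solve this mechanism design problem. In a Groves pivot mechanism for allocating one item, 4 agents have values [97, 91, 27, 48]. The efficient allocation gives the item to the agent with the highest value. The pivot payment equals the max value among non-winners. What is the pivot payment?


Step 1: The efficient winner is agent 0 with value 97
Step 2: Other agents' values: [91, 27, 48]
Step 3: Pivot payment = max(others) = 91
Step 4: The winner pays 91

91


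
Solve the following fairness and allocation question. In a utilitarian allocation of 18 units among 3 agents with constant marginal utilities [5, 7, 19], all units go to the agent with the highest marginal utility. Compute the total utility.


Step 1: The marginal utilities are [5, 7, 19]
Step 2: The highest marginal utility is 19
Step 3: All 18 units go to that agent
Step 4: Total utility = 19 * 18 = 342

342


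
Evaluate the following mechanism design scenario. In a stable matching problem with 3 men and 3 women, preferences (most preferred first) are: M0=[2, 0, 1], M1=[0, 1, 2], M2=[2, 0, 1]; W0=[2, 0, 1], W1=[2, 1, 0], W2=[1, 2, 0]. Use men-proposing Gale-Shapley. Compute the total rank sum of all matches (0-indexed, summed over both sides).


Step 1: Run Gale-Shapley (men propose, women hold best offer):
  M0 proposes to W2; she accepts
  M1 proposes to W0; she accepts
  M2 proposes to W2; she switches from M0
  M0 proposes to W0; she switches from M1
  M1 proposes to W1; she accepts
Step 2: Final matching: W0-M0, W1-M1, W2-M2
Step 3: 0-indexed ranks (man's rank of his match, then woman's): 1 + 1 + 1 + 1 + 0 + 1
Step 4: Total rank sum = 5

5


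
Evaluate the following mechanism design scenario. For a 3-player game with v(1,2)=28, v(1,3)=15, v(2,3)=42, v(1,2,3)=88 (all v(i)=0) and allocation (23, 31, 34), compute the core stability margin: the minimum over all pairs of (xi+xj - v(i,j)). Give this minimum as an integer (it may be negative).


Step 1: Slack for coalition (1,2): x1+x2 - v12 = 54 - 28 = 26
Step 2: Slack for coalition (1,3): x1+x3 - v13 = 57 - 15 = 42
Step 3: Slack for coalition (2,3): x2+x3 - v23 = 65 - 42 = 23
Step 4: Minimum slack = min(26, 42, 23) = 23, attained by (2,3); no pair can gain by deviating, so the allocation is in the core

23


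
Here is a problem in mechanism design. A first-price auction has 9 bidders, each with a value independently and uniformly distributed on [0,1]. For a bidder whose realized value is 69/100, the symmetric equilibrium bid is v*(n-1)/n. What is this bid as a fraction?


Step 1: The symmetric BNE bidding function is b(v) = v * (n-1) / n
Step 2: Substitute v = 69/100 and n = 9
Step 3: b = 69/100 * 8/9
Step 4: b = 46/75

46/75


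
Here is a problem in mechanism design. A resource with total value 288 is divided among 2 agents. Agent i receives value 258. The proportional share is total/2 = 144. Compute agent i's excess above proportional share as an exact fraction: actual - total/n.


Step 1: Proportional share = 288/2 = 144
Step 2: Agent's actual allocation = 258
Step 3: Excess = 258 - 144 = 114

114


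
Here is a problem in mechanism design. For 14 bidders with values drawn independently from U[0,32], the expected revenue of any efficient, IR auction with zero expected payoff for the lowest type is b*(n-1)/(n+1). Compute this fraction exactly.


Step 1: By Revenue Equivalence, expected revenue = b*(n-1)/(n+1)
Step 2: Substituting n = 14, b = 32
Step 3: Revenue = 32*(14-1)/(14+1) = 32*13/15
Step 4: Revenue = 416/15

416/15


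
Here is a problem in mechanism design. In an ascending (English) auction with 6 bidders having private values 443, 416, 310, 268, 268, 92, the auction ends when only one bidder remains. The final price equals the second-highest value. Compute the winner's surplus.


Step 1: Identify the highest value: 443
Step 2: Identify the second-highest value: 416
Step 3: The final price = second-highest value = 416
Step 4: Surplus = 443 - 416 = 27

27


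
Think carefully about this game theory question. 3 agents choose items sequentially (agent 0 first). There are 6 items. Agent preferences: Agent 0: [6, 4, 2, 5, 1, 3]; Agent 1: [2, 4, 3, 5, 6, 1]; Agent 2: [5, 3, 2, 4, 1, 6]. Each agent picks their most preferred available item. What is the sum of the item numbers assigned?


Step 1: Agent 0 picks item 6
Step 2: Agent 1 picks item 2
Step 3: Agent 2 picks item 5
Step 4: Sum = 6 + 2 + 5 = 13

13


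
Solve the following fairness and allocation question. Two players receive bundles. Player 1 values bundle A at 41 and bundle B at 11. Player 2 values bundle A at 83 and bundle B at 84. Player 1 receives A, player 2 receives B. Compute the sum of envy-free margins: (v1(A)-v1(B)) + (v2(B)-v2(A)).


Step 1: Player 1's margin = v1(A) - v1(B) = 41 - 11 = 30
Step 2: Player 2's margin = v2(B) - v2(A) = 84 - 83 = 1
Step 3: Total margin = 30 + 1 = 31

31


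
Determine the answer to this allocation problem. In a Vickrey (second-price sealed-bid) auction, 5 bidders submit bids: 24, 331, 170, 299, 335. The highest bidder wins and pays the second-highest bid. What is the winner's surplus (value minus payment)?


Step 1: Sort bids in descending order: 335, 331, 299, 170, 24
Step 2: The winning bid is the highest: 335
Step 3: The payment equals the second-highest bid: 331
Step 4: Surplus = winner's bid - payment = 335 - 331 = 4

4


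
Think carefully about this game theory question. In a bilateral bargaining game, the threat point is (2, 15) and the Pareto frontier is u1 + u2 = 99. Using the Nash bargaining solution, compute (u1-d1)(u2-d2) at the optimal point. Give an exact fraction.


Step 1: The Nash solution splits surplus symmetrically above the disagreement point
Step 2: u1 = (total + d1 - d2)/2 = (99 + 2 - 15)/2 = 43
Step 3: u2 = (total - d1 + d2)/2 = (99 - 2 + 15)/2 = 56
Step 4: Nash product = (43 - 2) * (56 - 15)
Step 5: = 41 * 41 = 1681

1681


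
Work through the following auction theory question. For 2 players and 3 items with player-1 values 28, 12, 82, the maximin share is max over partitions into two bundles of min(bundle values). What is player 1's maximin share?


Step 1: Item values = 28, 12, 82
Step 2: Enumerate all 2-bundle partitions and take the smaller bundle:
  Partition 1: {28} vs {12,82} -> bundles 28, 94; min = 28
  Partition 2: {12} vs {28,82} -> bundles 12, 110; min = 12
  Partition 3: {82} vs {28,12} -> bundles 82, 40; min = 40
Step 3: MMS = max(28, 12, 40) = 40

40
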